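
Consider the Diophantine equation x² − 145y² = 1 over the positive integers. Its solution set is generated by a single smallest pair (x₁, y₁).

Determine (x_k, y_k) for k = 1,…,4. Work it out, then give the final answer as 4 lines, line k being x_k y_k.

289 24
167041 13872
96549409 8017992
55805391361 4634385504

√145 → a₀=12, period (24); ℓ=1 odd so k=1
i=0: a=12 ⇒ p=12, q=1
i=1: a=24 ⇒ p=289, q=24
fundamental: x₁=289, y₁=24  (since 83521 − 145·576 = 1)
(289+24√145)^2 = 167041 + 13872√145
(289+24√145)^3 = 96549409 + 8017992√145
(289+24√145)^4 = 55805391361 + 4634385504√145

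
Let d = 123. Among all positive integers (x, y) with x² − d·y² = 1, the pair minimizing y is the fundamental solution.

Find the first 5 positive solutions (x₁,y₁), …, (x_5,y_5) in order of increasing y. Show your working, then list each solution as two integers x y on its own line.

d=123: √d = [11; 11,22] (ℓ=2, even), read p_1/q_1
k=0  a_k=11  p_k/q_k = 11/1
k=1  a_k=11  p_k/q_k = 122/11
→ (122, 11).  Check: 122²=14884, 123·11²=14883, difference 1.
(122+11√123)^2 = 29767 + 2684√123
(122+11√123)^3 = 7263026 + 654885√123
(122+11√123)^4 = 1772148577 + 159789256√123
(122+11√123)^5 = 432396989762 + 38987923579√123

122 11
29767 2684
7263026 654885
1772148577 159789256
432396989762 38987923579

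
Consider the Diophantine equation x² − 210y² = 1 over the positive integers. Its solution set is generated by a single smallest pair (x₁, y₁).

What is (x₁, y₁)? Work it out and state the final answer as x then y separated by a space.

√210 = [14; 2,28, …], period ℓ=2 (even) → k=1
i=0: a=14 ⇒ p=14, q=1
i=1: a=2 ⇒ p=29, q=2
(x₁, y₁) = (29, 2);  29² − 210·2² = 1 ✓

29 2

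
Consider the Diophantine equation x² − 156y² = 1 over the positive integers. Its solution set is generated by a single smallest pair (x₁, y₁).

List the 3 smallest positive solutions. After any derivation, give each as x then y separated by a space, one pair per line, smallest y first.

√156 → a₀=12, period (2,24); ℓ=2 even so k=1
i=0: a=12 ⇒ p=12, q=1
i=1: a=2 ⇒ p=25, q=2
(x₁, y₁) = (25, 2);  25² − 156·2² = 1 ✓
k=2:  x_2 = 25·25+156·2·2 = 1249,  y_2 = 25·2+2·25 = 100
k=3:  x_3 = 25·1249+156·2·100 = 62425,  y_3 = 25·100+2·1249 = 4998

25 2
1249 100
62425 4998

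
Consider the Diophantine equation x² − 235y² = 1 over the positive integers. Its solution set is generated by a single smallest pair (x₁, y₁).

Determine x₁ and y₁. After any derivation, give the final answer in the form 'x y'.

√235 → a₀=15, period (3,30); ℓ=2 even so k=1
k=0  a_k=15  p_k/q_k = 15/1
k=1  a_k=3  p_k/q_k = 46/3
(x₁, y₁) = (46, 3);  46² − 235·3² = 1 ✓

46 3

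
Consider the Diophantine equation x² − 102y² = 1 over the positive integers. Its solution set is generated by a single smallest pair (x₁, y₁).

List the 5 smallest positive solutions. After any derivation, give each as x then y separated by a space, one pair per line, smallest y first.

101 10
20401 2020
4120901 408030
832401601 82420040
168141002501 16648440050

√102 = [10; 10,20, …], period ℓ=2 (even) → k=1
a_0=10:  p_0=10·1+0=10,  q_0=10·0+1=1
a_1=10:  p_1=10·10+1=101,  q_1=10·1+0=10
(x₁, y₁) = (101, 10);  101² − 102·10² = 1 ✓
k=2:  x_2 = 101·101+102·10·10 = 20401,  y_2 = 101·10+10·101 = 2020
k=3:  x_3 = 101·20401+102·10·2020 = 4120901,  y_3 = 101·2020+10·20401 = 408030
k=4:  x_4 = 101·4120901+102·10·408030 = 832401601,  y_4 = 101·408030+10·4120901 = 82420040
k=5:  x_5 = 101·832401601+102·10·82420040 = 168141002501,  y_5 = 101·82420040+10·832401601 = 16648440050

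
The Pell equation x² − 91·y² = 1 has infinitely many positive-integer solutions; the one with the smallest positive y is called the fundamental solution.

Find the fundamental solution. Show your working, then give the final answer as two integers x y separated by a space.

1574 165

√91 → a₀=9, period (1,1,5,1,5,1,1,18); ℓ=8 even so k=7
k=0  a_k=9  p_k/q_k = 9/1
k=1  a_k=1  p_k/q_k = 10/1
k=2  a_k=1  p_k/q_k = 19/2
k=3  a_k=5  p_k/q_k = 105/11
…
k=6  a_k=1  p_k/q_k = 849/89
k=7  a_k=1  p_k/q_k = 1574/165
(x₁, y₁) = (1574, 165);  1574² − 91·165² = 1 ✓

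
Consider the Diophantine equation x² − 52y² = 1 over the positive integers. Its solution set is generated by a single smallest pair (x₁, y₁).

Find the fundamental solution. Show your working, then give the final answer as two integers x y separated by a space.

649 90

√52 → a₀=7, period (4,1,2,1,4,14); ℓ=6 even so k=5
step 0: (7, 1)  from 7·(1,0) + (0,1)
…
step 2: (36, 5)  from 1·(29,4) + (7,1)
step 3: (101, 14)  from 2·(36,5) + (29,4)
step 4: (137, 19)  from 1·(101,14) + (36,5)
step 5: (649, 90)  from 4·(137,19) + (101,14)
→ (649, 90).  Check: 649²=421201, 52·90²=421200, difference 1.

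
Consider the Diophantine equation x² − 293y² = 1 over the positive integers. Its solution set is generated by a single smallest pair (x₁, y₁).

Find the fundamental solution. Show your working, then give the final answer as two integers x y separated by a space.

12320649 719780

[17; 8,1,1,8,34] for √293; ℓ=5 ⇒ convergent index 9
k=0  a_k=17  p_k/q_k = 17/1
…
k=3  a_k=1  p_k/q_k = 291/17
…
k=5  a_k=34  p_k/q_k = 84679/4947
k=6  a_k=8  p_k/q_k = 679914/39721
k=7  a_k=1  p_k/q_k = 764593/44668
k=8  a_k=1  p_k/q_k = 1444507/84389
k=9  a_k=8  p_k/q_k = 12320649/719780
→ (12320649, 719780).  Check: 12320649²=151798391781201, 293·719780²=151798391781200, difference 1.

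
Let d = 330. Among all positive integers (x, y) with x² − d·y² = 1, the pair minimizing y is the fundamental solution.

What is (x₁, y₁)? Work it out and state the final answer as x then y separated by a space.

√330 = [18; 6,36, …], period ℓ=2 (even) → k=1
step 0: (18, 1)  from 18·(1,0) + (0,1)
step 1: (109, 6)  from 6·(18,1) + (1,0)
→ (109, 6).  Check: 109²=11881, 330·6²=11880, difference 1.

109 6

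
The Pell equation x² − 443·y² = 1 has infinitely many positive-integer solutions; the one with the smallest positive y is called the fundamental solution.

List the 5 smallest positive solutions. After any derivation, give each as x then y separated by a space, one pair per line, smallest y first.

442 21
390727 18564
345402226 16410555
305335177057 14506912056
269915951116162 12824093846949

[21; 21,42] for √443; ℓ=2 ⇒ convergent index 1
k=0  a_k=21  p_k/q_k = 21/1
k=1  a_k=21  p_k/q_k = 442/21
fundamental: x₁=442, y₁=21  (since 195364 − 443·441 = 1)
(442+21√443)^2 = 390727 + 18564√443
(442+21√443)^3 = 345402226 + 16410555√443
(442+21√443)^4 = 305335177057 + 14506912056√443
(442+21√443)^5 = 269915951116162 + 12824093846949√443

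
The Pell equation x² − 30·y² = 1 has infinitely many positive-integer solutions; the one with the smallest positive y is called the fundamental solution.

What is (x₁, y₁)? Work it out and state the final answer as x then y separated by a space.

[5; 2,10] for √30; ℓ=2 ⇒ convergent index 1
i=0: a=5 ⇒ p=5, q=1
i=1: a=2 ⇒ p=11, q=2
fundamental: x₁=11, y₁=2  (since 121 − 30·4 = 1)

11 2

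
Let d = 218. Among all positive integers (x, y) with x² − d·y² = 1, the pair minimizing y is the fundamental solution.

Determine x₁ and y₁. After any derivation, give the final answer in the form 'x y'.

d=218: √d = [14; 1,3,3,1,28] (ℓ=5, odd), read p_9/q_9
k=0  a_k=14  p_k/q_k = 14/1
k=1  a_k=1  p_k/q_k = 15/1
…
k=4  a_k=1  p_k/q_k = 251/17
k=5  a_k=28  p_k/q_k = 7220/489
k=6  a_k=1  p_k/q_k = 7471/506
…
k=8  a_k=3  p_k/q_k = 96370/6527
k=9  a_k=1  p_k/q_k = 126003/8534
fundamental: x₁=126003, y₁=8534  (since 15876756009 − 218·72829156 = 1)

126003 8534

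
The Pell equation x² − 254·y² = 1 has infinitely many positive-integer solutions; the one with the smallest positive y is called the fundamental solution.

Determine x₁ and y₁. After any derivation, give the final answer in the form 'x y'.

255 16

√254 → a₀=15, period (1,14,1,30); ℓ=4 even so k=3
k=0  a_k=15  p_k/q_k = 15/1
…
k=2  a_k=14  p_k/q_k = 239/15
k=3  a_k=1  p_k/q_k = 255/16
→ (255, 16).  Check: 255²=65025, 254·16²=65024, difference 1.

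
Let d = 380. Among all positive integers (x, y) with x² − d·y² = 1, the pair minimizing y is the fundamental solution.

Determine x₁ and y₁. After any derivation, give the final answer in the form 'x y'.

d=380: √d = [19; 2,38] (ℓ=2, even), read p_1/q_1
k=0  a_k=19  p_k/q_k = 19/1
k=1  a_k=2  p_k/q_k = 39/2
(x₁, y₁) = (39, 2);  39² − 380·2² = 1 ✓

39 2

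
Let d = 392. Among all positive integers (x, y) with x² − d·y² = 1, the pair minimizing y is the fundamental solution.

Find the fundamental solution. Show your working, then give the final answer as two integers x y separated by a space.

99 5

[19; 1,3,1,38] for √392; ℓ=4 ⇒ convergent index 3
a_0=19:  p_0=19·1+0=19,  q_0=19·0+1=1
…
a_2=3:  p_2=3·20+19=79,  q_2=3·1+1=4
a_3=1:  p_3=1·79+20=99,  q_3=1·4+1=5
(x₁, y₁) = (99, 5);  99² − 392·5² = 1 ✓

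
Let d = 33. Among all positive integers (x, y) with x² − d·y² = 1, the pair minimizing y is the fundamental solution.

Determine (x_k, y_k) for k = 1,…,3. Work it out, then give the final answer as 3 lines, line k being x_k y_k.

√33 = [5; 1,2,1,10, …], period ℓ=4 (even) → k=3
step 0: (5, 1)  from 5·(1,0) + (0,1)
…
step 2: (17, 3)  from 2·(6,1) + (5,1)
step 3: (23, 4)  from 1·(17,3) + (6,1)
(x₁, y₁) = (23, 4);  23² − 33·4² = 1 ✓
(23+4√33)^2 = 1057 + 184√33
(23+4√33)^3 = 48599 + 8460√33

23 4
1057 184
48599 8460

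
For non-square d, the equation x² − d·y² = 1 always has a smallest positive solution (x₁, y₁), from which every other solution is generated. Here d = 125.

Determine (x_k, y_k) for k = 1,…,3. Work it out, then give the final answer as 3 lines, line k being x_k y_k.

d=125: √d = [11; 5,1,1,5,22] (ℓ=5, odd), read p_9/q_9
i=0: a=11 ⇒ p=11, q=1
i=1: a=5 ⇒ p=56, q=5
i=2: a=1 ⇒ p=67, q=6
…
i=5: a=22 ⇒ p=15127, q=1353
…
i=8: a=1 ⇒ p=167761, q=15005
i=9: a=5 ⇒ p=930249, q=83204
fundamental: x₁=930249, y₁=83204  (since 865363202001 − 125·6922905616 = 1)
(x_2, y_2) = (930249·930249 + 125·83204·83204, 930249·83204 + 83204·930249) = (1730726404001, 154800875592)
(x_3, y_3) = (930249·1730726404001 + 125·83204·154800875592, 930249·154800875592 + 83204·1730726404001) = (3220013013190122249, 288006719437081612)

930249 83204
1730726404001 154800875592
3220013013190122249 288006719437081612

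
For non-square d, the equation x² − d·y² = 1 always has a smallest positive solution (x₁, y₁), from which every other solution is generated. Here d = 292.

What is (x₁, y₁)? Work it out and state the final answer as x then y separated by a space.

2281249 133500

√292 → a₀=17, period (11,2,1,3,8,3,1,2,11,34); ℓ=10 even so k=9
k=0  a_k=17  p_k/q_k = 17/1
k=1  a_k=11  p_k/q_k = 188/11
…
k=3  a_k=1  p_k/q_k = 581/34
…
k=8  a_k=2  p_k/q_k = 200767/11749
k=9  a_k=11  p_k/q_k = 2281249/133500
→ (2281249, 133500).  Check: 2281249²=5204097000001, 292·133500²=5204097000000, difference 1.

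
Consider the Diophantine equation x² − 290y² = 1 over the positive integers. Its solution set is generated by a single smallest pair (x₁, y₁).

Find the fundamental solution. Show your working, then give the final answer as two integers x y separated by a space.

579 34

√290 = [17; 34, …], period ℓ=1 (odd) → k=1
i=0: a=17 ⇒ p=17, q=1
i=1: a=34 ⇒ p=579, q=34
→ (579, 34).  Check: 579²=335241, 290·34²=335240, difference 1.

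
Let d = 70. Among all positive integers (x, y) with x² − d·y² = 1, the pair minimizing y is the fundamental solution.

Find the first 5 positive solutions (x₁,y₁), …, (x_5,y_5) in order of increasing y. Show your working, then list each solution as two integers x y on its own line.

251 30
126001 15060
63252251 7560090
31752504001 3795150120
15939693756251 1905157800150

[8; 2,1,2,1,2,16] for √70; ℓ=6 ⇒ convergent index 5
i=0: a=8 ⇒ p=8, q=1
…
i=2: a=1 ⇒ p=25, q=3
…
i=4: a=1 ⇒ p=92, q=11
i=5: a=2 ⇒ p=251, q=30
(x₁, y₁) = (251, 30);  251² − 70·30² = 1 ✓
(251+30√70)^2 = 126001 + 15060√70
(251+30√70)^3 = 63252251 + 7560090√70
(251+30√70)^4 = 31752504001 + 3795150120√70
(251+30√70)^5 = 15939693756251 + 1905157800150√70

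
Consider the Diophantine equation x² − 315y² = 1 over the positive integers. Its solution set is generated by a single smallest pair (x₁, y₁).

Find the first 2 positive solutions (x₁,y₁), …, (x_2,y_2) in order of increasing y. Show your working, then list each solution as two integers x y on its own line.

d=315: √d = [17; 1,2,1,34] (ℓ=4, even), read p_3/q_3
step 0: (17, 1)  from 17·(1,0) + (0,1)
step 1: (18, 1)  from 1·(17,1) + (1,0)
step 2: (53, 3)  from 2·(18,1) + (17,1)
step 3: (71, 4)  from 1·(53,3) + (18,1)
→ (71, 4).  Check: 71²=5041, 315·4²=5040, difference 1.
k=2:  x_2 = 71·71+315·4·4 = 10081,  y_2 = 71·4+4·71 = 568

71 4
10081 568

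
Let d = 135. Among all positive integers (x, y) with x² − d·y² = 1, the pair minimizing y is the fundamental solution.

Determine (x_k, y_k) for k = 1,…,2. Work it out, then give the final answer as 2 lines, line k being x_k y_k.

244 21
119071 10248

d=135: √d = [11; 1,1,1,1,1,1,1,22] (ℓ=8, even), read p_7/q_7
a_0=11:  p_0=11·1+0=11,  q_0=11·0+1=1
…
a_3=1:  p_3=1·23+12=35,  q_3=1·2+1=3
…
a_5=1:  p_5=1·58+35=93,  q_5=1·5+3=8
a_6=1:  p_6=1·93+58=151,  q_6=1·8+5=13
a_7=1:  p_7=1·151+93=244,  q_7=1·13+8=21
fundamental: x₁=244, y₁=21  (since 59536 − 135·441 = 1)
(244+21√135)^2 = 119071 + 10248√135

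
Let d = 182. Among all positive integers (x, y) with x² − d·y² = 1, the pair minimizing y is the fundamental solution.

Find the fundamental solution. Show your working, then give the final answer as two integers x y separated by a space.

√182 = [13; 2,26, …], period ℓ=2 (even) → k=1
k=0  a_k=13  p_k/q_k = 13/1
k=1  a_k=2  p_k/q_k = 27/2
→ (27, 2).  Check: 27²=729, 182·2²=728, difference 1.

27 2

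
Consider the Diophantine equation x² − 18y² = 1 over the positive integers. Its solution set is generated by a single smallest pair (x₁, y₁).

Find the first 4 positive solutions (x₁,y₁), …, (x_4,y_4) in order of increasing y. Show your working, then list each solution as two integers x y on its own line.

[4; 4,8] for √18; ℓ=2 ⇒ convergent index 1
a_0=4:  p_0=4·1+0=4,  q_0=4·0+1=1
a_1=4:  p_1=4·4+1=17,  q_1=4·1+0=4
→ (17, 4).  Check: 17²=289, 18·4²=288, difference 1.
(x_2, y_2) = (17·17 + 18·4·4, 17·4 + 4·17) = (577, 136)
(x_3, y_3) = (17·577 + 18·4·136, 17·136 + 4·577) = (19601, 4620)
(x_4, y_4) = (17·19601 + 18·4·4620, 17·4620 + 4·19601) = (665857, 156944)

17 4
577 136
19601 4620
665857 156944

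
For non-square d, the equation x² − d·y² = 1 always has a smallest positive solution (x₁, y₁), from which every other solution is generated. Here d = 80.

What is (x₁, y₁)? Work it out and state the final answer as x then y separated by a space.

9 1

[8; 1,16] for √80; ℓ=2 ⇒ convergent index 1
step 0: (8, 1)  from 8·(1,0) + (0,1)
step 1: (9, 1)  from 1·(8,1) + (1,0)
(x₁, y₁) = (9, 1);  9² − 80·1² = 1 ✓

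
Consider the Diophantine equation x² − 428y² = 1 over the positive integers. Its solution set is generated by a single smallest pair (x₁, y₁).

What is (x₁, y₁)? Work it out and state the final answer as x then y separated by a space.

1850887 89466

[20; 1,2,4,1,5,10,5,1,4,2,1,40] for √428; ℓ=12 ⇒ convergent index 11
i=0: a=20 ⇒ p=20, q=1
…
i=5: a=5 ⇒ p=1924, q=93
…
i=7: a=5 ⇒ p=99779, q=4823
…
i=10: a=2 ⇒ p=1273708, q=61567
i=11: a=1 ⇒ p=1850887, q=89466
→ (1850887, 89466).  Check: 1850887²=3425782686769, 428·89466²=3425782686768, difference 1.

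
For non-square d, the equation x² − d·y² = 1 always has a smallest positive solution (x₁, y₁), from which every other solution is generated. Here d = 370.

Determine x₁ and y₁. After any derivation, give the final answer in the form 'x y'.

213859 11118

[19; 4,4,38] for √370; ℓ=3 ⇒ convergent index 5
a_0=19:  p_0=19·1+0=19,  q_0=19·0+1=1
…
a_4=4:  p_4=4·12503+327=50339,  q_4=4·650+17=2617
a_5=4:  p_5=4·50339+12503=213859,  q_5=4·2617+650=11118
(x₁, y₁) = (213859, 11118);  213859² − 370·11118² = 1 ✓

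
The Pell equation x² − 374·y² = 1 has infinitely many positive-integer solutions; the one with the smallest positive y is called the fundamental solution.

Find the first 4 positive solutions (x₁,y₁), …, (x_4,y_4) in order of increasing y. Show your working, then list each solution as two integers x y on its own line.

√374 → a₀=19, period (2,1,18,1,2,38); ℓ=6 even so k=5
i=0: a=19 ⇒ p=19, q=1
…
i=2: a=1 ⇒ p=58, q=3
i=3: a=18 ⇒ p=1083, q=56
i=4: a=1 ⇒ p=1141, q=59
i=5: a=2 ⇒ p=3365, q=174
fundamental: x₁=3365, y₁=174  (since 11323225 − 374·30276 = 1)
(x_2, y_2) = (3365·3365 + 374·174·174, 3365·174 + 174·3365) = (22646449, 1171020)
(x_3, y_3) = (3365·22646449 + 374·174·1171020, 3365·1171020 + 174·22646449) = (152410598405, 7880964426)
(x_4, y_4) = (3365·152410598405 + 374·174·7880964426, 3365·7880964426 + 174·152410598405) = (1025723304619201, 53038889415960)

3365 174
22646449 1171020
152410598405 7880964426
1025723304619201 53038889415960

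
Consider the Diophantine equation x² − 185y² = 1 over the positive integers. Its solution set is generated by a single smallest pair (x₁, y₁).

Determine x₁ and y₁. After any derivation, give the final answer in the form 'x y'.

9249 680

[13; 1,1,1,1,26] for √185; ℓ=5 ⇒ convergent index 9
a_0=13:  p_0=13·1+0=13,  q_0=13·0+1=1
…
a_3=1:  p_3=1·27+14=41,  q_3=1·2+1=3
…
a_5=26:  p_5=26·68+41=1809,  q_5=26·5+3=133
a_6=1:  p_6=1·1809+68=1877,  q_6=1·133+5=138
a_7=1:  p_7=1·1877+1809=3686,  q_7=1·138+133=271
a_8=1:  p_8=1·3686+1877=5563,  q_8=1·271+138=409
a_9=1:  p_9=1·5563+3686=9249,  q_9=1·409+271=680
fundamental: x₁=9249, y₁=680  (since 85544001 − 185·462400 = 1)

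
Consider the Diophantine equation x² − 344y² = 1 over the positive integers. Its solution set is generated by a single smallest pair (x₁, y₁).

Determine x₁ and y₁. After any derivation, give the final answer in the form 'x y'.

10405 561

d=344: √d = [18; 1,1,4,1,3,1,4,1,1,36] (ℓ=10, even), read p_9/q_9
i=0: a=18 ⇒ p=18, q=1
i=1: a=1 ⇒ p=19, q=1
…
i=4: a=1 ⇒ p=204, q=11
i=5: a=3 ⇒ p=779, q=42
i=6: a=1 ⇒ p=983, q=53
…
i=8: a=1 ⇒ p=5694, q=307
i=9: a=1 ⇒ p=10405, q=561
fundamental: x₁=10405, y₁=561  (since 108264025 − 344·314721 = 1)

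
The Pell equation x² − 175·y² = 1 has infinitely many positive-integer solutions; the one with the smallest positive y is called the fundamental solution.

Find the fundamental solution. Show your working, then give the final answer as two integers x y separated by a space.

√175 → a₀=13, period (4,2,1,2,4,26); ℓ=6 even so k=5
step 0: (13, 1)  from 13·(1,0) + (0,1)
step 1: (53, 4)  from 4·(13,1) + (1,0)
step 2: (119, 9)  from 2·(53,4) + (13,1)
…
step 4: (463, 35)  from 2·(172,13) + (119,9)
step 5: (2024, 153)  from 4·(463,35) + (172,13)
→ (2024, 153).  Check: 2024²=4096576, 175·153²=4096575, difference 1.

2024 153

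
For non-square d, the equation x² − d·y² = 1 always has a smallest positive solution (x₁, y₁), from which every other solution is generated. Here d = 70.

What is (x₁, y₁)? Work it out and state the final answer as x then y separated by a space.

√70 → a₀=8, period (2,1,2,1,2,16); ℓ=6 even so k=5
step 0: (8, 1)  from 8·(1,0) + (0,1)
…
step 3: (67, 8)  from 2·(25,3) + (17,2)
step 4: (92, 11)  from 1·(67,8) + (25,3)
step 5: (251, 30)  from 2·(92,11) + (67,8)
(x₁, y₁) = (251, 30);  251² − 70·30² = 1 ✓

251 30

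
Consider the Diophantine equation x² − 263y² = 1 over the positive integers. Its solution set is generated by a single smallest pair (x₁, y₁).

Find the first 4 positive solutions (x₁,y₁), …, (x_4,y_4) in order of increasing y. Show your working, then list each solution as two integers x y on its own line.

139128 8579
38713200767 2387158224
10772180392483224 664241098768765
2997423827252098776577 184829071176614315616

√263 = [16; 4,1,1,1,1,15,1,1,1,1,4,32, …], period ℓ=12 (even) → k=11
i=0: a=16 ⇒ p=16, q=1
…
i=3: a=1 ⇒ p=146, q=9
i=4: a=1 ⇒ p=227, q=14
…
i=8: a=1 ⇒ p=12017, q=741
i=9: a=1 ⇒ p=18212, q=1123
i=10: a=1 ⇒ p=30229, q=1864
i=11: a=4 ⇒ p=139128, q=8579
fundamental: x₁=139128, y₁=8579  (since 19356600384 − 263·73599241 = 1)
k=2:  x_2 = 139128·139128+263·8579·8579 = 38713200767,  y_2 = 139128·8579+8579·139128 = 2387158224
k=3:  x_3 = 139128·38713200767+263·8579·2387158224 = 10772180392483224,  y_3 = 139128·2387158224+8579·38713200767 = 664241098768765
k=4:  x_4 = 139128·10772180392483224+263·8579·664241098768765 = 2997423827252098776577,  y_4 = 139128·664241098768765+8579·10772180392483224 = 184829071176614315616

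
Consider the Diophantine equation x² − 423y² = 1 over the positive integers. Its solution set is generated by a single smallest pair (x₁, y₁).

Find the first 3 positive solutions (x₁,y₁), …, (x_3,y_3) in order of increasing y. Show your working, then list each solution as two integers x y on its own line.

4607 224
42448897 2063936
391124132351 19017106080

[20; 1,1,3,4,3,1,1,40] for √423; ℓ=8 ⇒ convergent index 7
a_0=20:  p_0=20·1+0=20,  q_0=20·0+1=1
a_1=1:  p_1=1·20+1=21,  q_1=1·1+0=1
a_2=1:  p_2=1·21+20=41,  q_2=1·1+1=2
a_3=3:  p_3=3·41+21=144,  q_3=3·2+1=7
a_4=4:  p_4=4·144+41=617,  q_4=4·7+2=30
…
a_6=1:  p_6=1·1995+617=2612,  q_6=1·97+30=127
a_7=1:  p_7=1·2612+1995=4607,  q_7=1·127+97=224
(x₁, y₁) = (4607, 224);  4607² − 423·224² = 1 ✓
(x_2, y_2) = (4607·4607 + 423·224·224, 4607·224 + 224·4607) = (42448897, 2063936)
(x_3, y_3) = (4607·42448897 + 423·224·2063936, 4607·2063936 + 224·42448897) = (391124132351, 19017106080)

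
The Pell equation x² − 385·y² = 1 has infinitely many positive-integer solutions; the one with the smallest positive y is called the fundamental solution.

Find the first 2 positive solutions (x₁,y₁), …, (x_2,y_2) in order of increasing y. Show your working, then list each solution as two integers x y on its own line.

95831 4884
18367161121 936077208

[19; 1,1,1,1,1,…,1,1,38] for √385; ℓ=16 ⇒ convergent index 15
k=0  a_k=19  p_k/q_k = 19/1
…
k=4  a_k=1  p_k/q_k = 98/5
k=5  a_k=1  p_k/q_k = 157/8
k=6  a_k=3  p_k/q_k = 569/29
…
k=12  a_k=1  p_k/q_k = 23271/1186
…
k=14  a_k=1  p_k/q_k = 59551/3035
k=15  a_k=1  p_k/q_k = 95831/4884
(x₁, y₁) = (95831, 4884);  95831² − 385·4884² = 1 ✓
(95831+4884√385)^2 = 18367161121 + 936077208√385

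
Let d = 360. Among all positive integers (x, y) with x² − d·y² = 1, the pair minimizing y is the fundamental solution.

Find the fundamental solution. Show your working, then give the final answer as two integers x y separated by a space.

19 1

d=360: √d = [18; 1,36] (ℓ=2, even), read p_1/q_1
a_0=18:  p_0=18·1+0=18,  q_0=18·0+1=1
a_1=1:  p_1=1·18+1=19,  q_1=1·1+0=1
(x₁, y₁) = (19, 1);  19² − 360·1² = 1 ✓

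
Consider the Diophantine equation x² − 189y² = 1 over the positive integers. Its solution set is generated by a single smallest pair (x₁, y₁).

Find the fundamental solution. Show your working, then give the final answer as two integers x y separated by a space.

[13; 1,2,1,26] for √189; ℓ=4 ⇒ convergent index 3
k=0  a_k=13  p_k/q_k = 13/1
…
k=2  a_k=2  p_k/q_k = 41/3
k=3  a_k=1  p_k/q_k = 55/4
→ (55, 4).  Check: 55²=3025, 189·4²=3024, difference 1.

55 4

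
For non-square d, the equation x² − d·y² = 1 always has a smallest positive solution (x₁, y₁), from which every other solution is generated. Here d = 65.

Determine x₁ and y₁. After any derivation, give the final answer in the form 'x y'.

129 16

√65 = [8; 16, …], period ℓ=1 (odd) → k=1
k=0  a_k=8  p_k/q_k = 8/1
k=1  a_k=16  p_k/q_k = 129/16
→ (129, 16).  Check: 129²=16641, 65·16²=16640, difference 1.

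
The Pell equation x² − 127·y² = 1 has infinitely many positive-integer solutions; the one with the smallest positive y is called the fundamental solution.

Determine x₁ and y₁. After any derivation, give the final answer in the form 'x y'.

√127 → a₀=11, period (3,1,2,2,7,11,7,2,2,1,3,22); ℓ=12 even so k=11
i=0: a=11 ⇒ p=11, q=1
…
i=2: a=1 ⇒ p=45, q=4
i=3: a=2 ⇒ p=124, q=11
…
i=8: a=2 ⇒ p=367620, q=32621
…
i=10: a=1 ⇒ p=1274561, q=113099
i=11: a=3 ⇒ p=4730624, q=419775
fundamental: x₁=4730624, y₁=419775  (since 22378803429376 − 127·176211050625 = 1)

4730624 419775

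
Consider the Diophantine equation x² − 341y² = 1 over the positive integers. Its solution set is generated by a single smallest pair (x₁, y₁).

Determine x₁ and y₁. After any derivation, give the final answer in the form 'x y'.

d=341: √d = [18; 2,6,1,8,2,…,6,2,36] (ℓ=14, even), read p_13/q_13
step 0: (18, 1)  from 18·(1,0) + (0,1)
step 1: (37, 2)  from 2·(18,1) + (1,0)
…
step 3: (277, 15)  from 1·(240,13) + (37,2)
…
step 5: (5189, 281)  from 2·(2456,133) + (277,15)
…
step 7: (20479, 1109)  from 2·(7645,414) + (5189,281)
…
step 9: (76727, 4155)  from 2·(28124,1523) + (20479,1109)
…
step 11: (718667, 38918)  from 1·(641940,34763) + (76727,4155)
step 12: (4953942, 268271)  from 6·(718667,38918) + (641940,34763)
step 13: (10626551, 575460)  from 2·(4953942,268271) + (718667,38918)
→ (10626551, 575460).  Check: 10626551²=112923586155601, 341·575460²=112923586155600, difference 1.

10626551 575460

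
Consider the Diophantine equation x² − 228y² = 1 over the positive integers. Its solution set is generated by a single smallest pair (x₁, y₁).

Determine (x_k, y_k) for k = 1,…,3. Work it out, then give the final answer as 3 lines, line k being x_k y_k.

151 10
45601 3020
13771351 912030

[15; 10,30] for √228; ℓ=2 ⇒ convergent index 1
step 0: (15, 1)  from 15·(1,0) + (0,1)
step 1: (151, 10)  from 10·(15,1) + (1,0)
fundamental: x₁=151, y₁=10  (since 22801 − 228·100 = 1)
(151+10√228)^2 = 45601 + 3020√228
(151+10√228)^3 = 13771351 + 912030√228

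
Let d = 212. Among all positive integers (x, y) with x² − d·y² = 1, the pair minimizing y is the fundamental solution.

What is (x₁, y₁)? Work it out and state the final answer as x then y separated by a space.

66249 4550

d=212: √d = [14; 1,1,3,1,1,…,1,1,28] (ℓ=14, even), read p_13/q_13
k=0  a_k=14  p_k/q_k = 14/1
…
k=5  a_k=1  p_k/q_k = 233/16
…
k=7  a_k=6  p_k/q_k = 2417/166
…
k=10  a_k=1  p_k/q_k = 7979/548
…
k=12  a_k=1  p_k/q_k = 37114/2549
k=13  a_k=1  p_k/q_k = 66249/4550
→ (66249, 4550).  Check: 66249²=4388930001, 212·4550²=4388930000, difference 1.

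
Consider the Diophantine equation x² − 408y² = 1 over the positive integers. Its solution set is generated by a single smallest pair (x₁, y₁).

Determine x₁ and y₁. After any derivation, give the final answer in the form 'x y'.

101 5

√408 → a₀=20, period (5,40); ℓ=2 even so k=1
a_0=20:  p_0=20·1+0=20,  q_0=20·0+1=1
a_1=5:  p_1=5·20+1=101,  q_1=5·1+0=5
(x₁, y₁) = (101, 5);  101² − 408·5² = 1 ✓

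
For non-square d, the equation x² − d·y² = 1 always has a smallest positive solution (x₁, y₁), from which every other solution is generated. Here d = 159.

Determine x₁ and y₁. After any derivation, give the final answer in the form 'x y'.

d=159: √d = [12; 1,1,1,1,3,1,1,1,1,24] (ℓ=10, even), read p_9/q_9
i=0: a=12 ⇒ p=12, q=1
…
i=2: a=1 ⇒ p=25, q=2
i=3: a=1 ⇒ p=38, q=3
…
i=5: a=3 ⇒ p=227, q=18
i=6: a=1 ⇒ p=290, q=23
…
i=8: a=1 ⇒ p=807, q=64
i=9: a=1 ⇒ p=1324, q=105
fundamental: x₁=1324, y₁=105  (since 1752976 − 159·11025 = 1)

1324 105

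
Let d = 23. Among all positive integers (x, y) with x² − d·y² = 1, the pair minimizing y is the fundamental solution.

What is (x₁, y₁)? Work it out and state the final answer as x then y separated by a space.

24 5

d=23: √d = [4; 1,3,1,8] (ℓ=4, even), read p_3/q_3
i=0: a=4 ⇒ p=4, q=1
i=1: a=1 ⇒ p=5, q=1
i=2: a=3 ⇒ p=19, q=4
i=3: a=1 ⇒ p=24, q=5
fundamental: x₁=24, y₁=5  (since 576 − 23·25 = 1)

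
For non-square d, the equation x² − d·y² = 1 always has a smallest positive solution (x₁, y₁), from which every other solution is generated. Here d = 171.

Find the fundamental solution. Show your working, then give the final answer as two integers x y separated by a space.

170 13

[13; 13,26] for √171; ℓ=2 ⇒ convergent index 1
k=0  a_k=13  p_k/q_k = 13/1
k=1  a_k=13  p_k/q_k = 170/13
(x₁, y₁) = (170, 13);  170² − 171·13² = 1 ✓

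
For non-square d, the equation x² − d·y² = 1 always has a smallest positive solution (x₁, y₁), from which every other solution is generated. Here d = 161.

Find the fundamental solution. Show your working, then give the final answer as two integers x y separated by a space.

√161 → a₀=12, period (1,2,4,1,2,1,4,2,1,24); ℓ=10 even so k=9
i=0: a=12 ⇒ p=12, q=1
i=1: a=1 ⇒ p=13, q=1
i=2: a=2 ⇒ p=38, q=3
i=3: a=4 ⇒ p=165, q=13
…
i=5: a=2 ⇒ p=571, q=45
…
i=7: a=4 ⇒ p=3667, q=289
i=8: a=2 ⇒ p=8108, q=639
i=9: a=1 ⇒ p=11775, q=928
fundamental: x₁=11775, y₁=928  (since 138650625 − 161·861184 = 1)

11775 928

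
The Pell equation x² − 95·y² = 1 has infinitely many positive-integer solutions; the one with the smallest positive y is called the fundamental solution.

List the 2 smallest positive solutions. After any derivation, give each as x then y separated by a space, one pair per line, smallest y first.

39 4
3041 312

√95 → a₀=9, period (1,2,1,18); ℓ=4 even so k=3
step 0: (9, 1)  from 9·(1,0) + (0,1)
step 1: (10, 1)  from 1·(9,1) + (1,0)
step 2: (29, 3)  from 2·(10,1) + (9,1)
step 3: (39, 4)  from 1·(29,3) + (10,1)
→ (39, 4).  Check: 39²=1521, 95·4²=1520, difference 1.
(x_2, y_2) = (39·39 + 95·4·4, 39·4 + 4·39) = (3041, 312)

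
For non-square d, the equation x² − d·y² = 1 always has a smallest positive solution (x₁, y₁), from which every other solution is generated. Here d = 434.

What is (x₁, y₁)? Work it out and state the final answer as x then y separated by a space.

125 6

√434 = [20; 1,4,1,40, …], period ℓ=4 (even) → k=3
k=0  a_k=20  p_k/q_k = 20/1
…
k=2  a_k=4  p_k/q_k = 104/5
k=3  a_k=1  p_k/q_k = 125/6
→ (125, 6).  Check: 125²=15625, 434·6²=15624, difference 1.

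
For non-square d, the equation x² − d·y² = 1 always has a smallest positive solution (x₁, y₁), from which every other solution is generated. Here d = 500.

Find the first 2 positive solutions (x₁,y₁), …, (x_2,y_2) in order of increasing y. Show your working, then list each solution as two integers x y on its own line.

√500 → a₀=22, period (2,1,3,2,1,…,1,2,44); ℓ=14 even so k=13
i=0: a=22 ⇒ p=22, q=1
i=1: a=2 ⇒ p=45, q=2
i=2: a=1 ⇒ p=67, q=3
…
i=6: a=1 ⇒ p=1364, q=61
…
i=8: a=1 ⇒ p=15809, q=707
…
i=10: a=2 ⇒ p=76317, q=3413
i=11: a=3 ⇒ p=259205, q=11592
i=12: a=1 ⇒ p=335522, q=15005
i=13: a=2 ⇒ p=930249, q=41602
(x₁, y₁) = (930249, 41602);  930249² − 500·41602² = 1 ✓
n=2: (930249,41602)∘(930249,41602) = (930249·930249+500·41602·41602, 930249·41602+41602·930249) = (1730726404001,77400437796)

930249 41602
1730726404001 77400437796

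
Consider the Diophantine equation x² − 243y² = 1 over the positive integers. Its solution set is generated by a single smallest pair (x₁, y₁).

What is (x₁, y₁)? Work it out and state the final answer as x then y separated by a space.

√243 = [15; 1,1,2,3,15,3,2,1,1,30, …], period ℓ=10 (even) → k=9
step 0: (15, 1)  from 15·(1,0) + (0,1)
…
step 4: (265, 17)  from 3·(78,5) + (31,2)
…
step 8: (41325, 2651)  from 1·(28901,1854) + (12424,797)
step 9: (70226, 4505)  from 1·(41325,2651) + (28901,1854)
fundamental: x₁=70226, y₁=4505  (since 4931691076 − 243·20295025 = 1)

70226 4505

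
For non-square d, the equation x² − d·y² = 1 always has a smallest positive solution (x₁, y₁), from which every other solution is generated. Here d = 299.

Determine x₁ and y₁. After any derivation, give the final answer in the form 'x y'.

415 24

√299 → a₀=17, period (3,2,3,34); ℓ=4 even so k=3
k=0  a_k=17  p_k/q_k = 17/1
…
k=2  a_k=2  p_k/q_k = 121/7
k=3  a_k=3  p_k/q_k = 415/24
(x₁, y₁) = (415, 24);  415² − 299·24² = 1 ✓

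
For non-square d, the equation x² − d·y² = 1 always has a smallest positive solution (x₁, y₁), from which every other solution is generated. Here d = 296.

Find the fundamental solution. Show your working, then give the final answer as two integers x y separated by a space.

3699 215

d=296: √d = [17; 4,1,7,1,4,34] (ℓ=6, even), read p_5/q_5
a_0=17:  p_0=17·1+0=17,  q_0=17·0+1=1
…
a_2=1:  p_2=1·69+17=86,  q_2=1·4+1=5
a_3=7:  p_3=7·86+69=671,  q_3=7·5+4=39
a_4=1:  p_4=1·671+86=757,  q_4=1·39+5=44
a_5=4:  p_5=4·757+671=3699,  q_5=4·44+39=215
fundamental: x₁=3699, y₁=215  (since 13682601 − 296·46225 = 1)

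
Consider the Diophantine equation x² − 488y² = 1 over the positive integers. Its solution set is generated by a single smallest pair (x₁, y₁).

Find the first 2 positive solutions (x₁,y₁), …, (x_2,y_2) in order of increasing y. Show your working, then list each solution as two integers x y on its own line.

243 11
118097 5346

d=488: √d = [22; 11,44] (ℓ=2, even), read p_1/q_1
k=0  a_k=22  p_k/q_k = 22/1
k=1  a_k=11  p_k/q_k = 243/11
(x₁, y₁) = (243, 11);  243² − 488·11² = 1 ✓
(243+11√488)^2 = 118097 + 5346√488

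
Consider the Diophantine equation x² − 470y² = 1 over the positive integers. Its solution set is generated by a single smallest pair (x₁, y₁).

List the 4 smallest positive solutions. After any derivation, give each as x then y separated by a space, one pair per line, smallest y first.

1691 78
5718961 263796
19341524411 892157994
65413029839041 3017278071912

√470 → a₀=21, period (1,2,8,2,1,42); ℓ=6 even so k=5
a_0=21:  p_0=21·1+0=21,  q_0=21·0+1=1
a_1=1:  p_1=1·21+1=22,  q_1=1·1+0=1
a_2=2:  p_2=2·22+21=65,  q_2=2·1+1=3
a_3=8:  p_3=8·65+22=542,  q_3=8·3+1=25
a_4=2:  p_4=2·542+65=1149,  q_4=2·25+3=53
a_5=1:  p_5=1·1149+542=1691,  q_5=1·53+25=78
(x₁, y₁) = (1691, 78);  1691² − 470·78² = 1 ✓
n=2: (1691,78)∘(1691,78) = (1691·1691+470·78·78, 1691·78+78·1691) = (5718961,263796)
n=3: (5718961,263796)∘(1691,78) = (1691·5718961+470·78·263796, 1691·263796+78·5718961) = (19341524411,892157994)
n=4: (19341524411,892157994)∘(1691,78) = (1691·19341524411+470·78·892157994, 1691·892157994+78·19341524411) = (65413029839041,3017278071912)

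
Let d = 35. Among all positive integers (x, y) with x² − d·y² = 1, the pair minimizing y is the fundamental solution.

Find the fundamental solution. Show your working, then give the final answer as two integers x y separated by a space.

d=35: √d = [5; 1,10] (ℓ=2, even), read p_1/q_1
step 0: (5, 1)  from 5·(1,0) + (0,1)
step 1: (6, 1)  from 1·(5,1) + (1,0)
fundamental: x₁=6, y₁=1  (since 36 − 35·1 = 1)

6 1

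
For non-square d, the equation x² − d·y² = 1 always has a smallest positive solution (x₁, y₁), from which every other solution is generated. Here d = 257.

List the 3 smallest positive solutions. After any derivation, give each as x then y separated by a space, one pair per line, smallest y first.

513 32
526337 32832
540021249 33685600

√257 = [16; 32, …], period ℓ=1 (odd) → k=1
k=0  a_k=16  p_k/q_k = 16/1
k=1  a_k=32  p_k/q_k = 513/32
→ (513, 32).  Check: 513²=263169, 257·32²=263168, difference 1.
(x_2, y_2) = (513·513 + 257·32·32, 513·32 + 32·513) = (526337, 32832)
(x_3, y_3) = (513·526337 + 257·32·32832, 513·32832 + 32·526337) = (540021249, 33685600)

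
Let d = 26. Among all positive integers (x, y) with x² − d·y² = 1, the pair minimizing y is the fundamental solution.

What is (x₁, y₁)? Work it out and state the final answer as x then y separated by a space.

51 10

√26 = [5; 10, …], period ℓ=1 (odd) → k=1
step 0: (5, 1)  from 5·(1,0) + (0,1)
step 1: (51, 10)  from 10·(5,1) + (1,0)
(x₁, y₁) = (51, 10);  51² − 26·10² = 1 ✓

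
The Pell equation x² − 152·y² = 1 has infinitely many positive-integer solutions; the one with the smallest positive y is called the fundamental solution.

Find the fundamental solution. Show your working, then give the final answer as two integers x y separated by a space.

37 3

d=152: √d = [12; 3,24] (ℓ=2, even), read p_1/q_1
a_0=12:  p_0=12·1+0=12,  q_0=12·0+1=1
a_1=3:  p_1=3·12+1=37,  q_1=3·1+0=3
fundamental: x₁=37, y₁=3  (since 1369 − 152·9 = 1)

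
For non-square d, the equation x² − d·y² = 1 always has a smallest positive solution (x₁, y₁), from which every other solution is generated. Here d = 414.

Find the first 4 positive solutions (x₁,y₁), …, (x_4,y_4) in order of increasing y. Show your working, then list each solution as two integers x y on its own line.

24335 1196
1184384449 58209320
57643991108495 2833047603204
2805533046066067201 137884426789729360

√414 → a₀=20, period (2,1,7,2,7,1,2,40); ℓ=8 even so k=7
i=0: a=20 ⇒ p=20, q=1
…
i=5: a=7 ⇒ p=7447, q=366
i=6: a=1 ⇒ p=8444, q=415
i=7: a=2 ⇒ p=24335, q=1196
→ (24335, 1196).  Check: 24335²=592192225, 414·1196²=592192224, difference 1.
(24335+1196√414)^2 = 1184384449 + 58209320√414
(24335+1196√414)^3 = 57643991108495 + 2833047603204√414
(24335+1196√414)^4 = 2805533046066067201 + 137884426789729360√414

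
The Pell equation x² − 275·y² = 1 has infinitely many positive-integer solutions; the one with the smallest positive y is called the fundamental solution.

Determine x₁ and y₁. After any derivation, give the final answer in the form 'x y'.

199 12

√275 = [16; 1,1,2,1,1,32, …], period ℓ=6 (even) → k=5
a_0=16:  p_0=16·1+0=16,  q_0=16·0+1=1
a_1=1:  p_1=1·16+1=17,  q_1=1·1+0=1
a_2=1:  p_2=1·17+16=33,  q_2=1·1+1=2
a_3=2:  p_3=2·33+17=83,  q_3=2·2+1=5
a_4=1:  p_4=1·83+33=116,  q_4=1·5+2=7
a_5=1:  p_5=1·116+83=199,  q_5=1·7+5=12
fundamental: x₁=199, y₁=12  (since 39601 − 275·144 = 1)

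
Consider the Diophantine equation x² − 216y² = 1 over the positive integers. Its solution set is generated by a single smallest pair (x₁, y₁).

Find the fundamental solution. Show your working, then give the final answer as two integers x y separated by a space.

[14; 1,2,3,2,1,28] for √216; ℓ=6 ⇒ convergent index 5
k=0  a_k=14  p_k/q_k = 14/1
k=1  a_k=1  p_k/q_k = 15/1
…
k=3  a_k=3  p_k/q_k = 147/10
k=4  a_k=2  p_k/q_k = 338/23
k=5  a_k=1  p_k/q_k = 485/33
(x₁, y₁) = (485, 33);  485² − 216·33² = 1 ✓

485 33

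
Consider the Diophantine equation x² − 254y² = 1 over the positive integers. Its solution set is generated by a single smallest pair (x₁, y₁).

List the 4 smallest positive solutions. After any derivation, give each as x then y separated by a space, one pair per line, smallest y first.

d=254: √d = [15; 1,14,1,30] (ℓ=4, even), read p_3/q_3
a_0=15:  p_0=15·1+0=15,  q_0=15·0+1=1
a_1=1:  p_1=1·15+1=16,  q_1=1·1+0=1
a_2=14:  p_2=14·16+15=239,  q_2=14·1+1=15
a_3=1:  p_3=1·239+16=255,  q_3=1·15+1=16
(x₁, y₁) = (255, 16);  255² − 254·16² = 1 ✓
(255+16√254)^2 = 130049 + 8160√254
(255+16√254)^3 = 66324735 + 4161584√254
(255+16√254)^4 = 33825484801 + 2122399680√254

255 16
130049 8160
66324735 4161584
33825484801 2122399680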